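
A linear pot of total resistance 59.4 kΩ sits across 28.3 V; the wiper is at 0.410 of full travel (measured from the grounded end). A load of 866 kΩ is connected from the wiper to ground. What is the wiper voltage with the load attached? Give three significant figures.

The wiper splits the pot into (1−α)R = 35.05 kΩ above and αR = 24.35 kΩ below.
Lower section ‖ load = 23.69 kΩ.
V_wiper = 28.3 × 23.69/(35.05 + 23.69) = 11.4 V.

V ≈ 11.4 V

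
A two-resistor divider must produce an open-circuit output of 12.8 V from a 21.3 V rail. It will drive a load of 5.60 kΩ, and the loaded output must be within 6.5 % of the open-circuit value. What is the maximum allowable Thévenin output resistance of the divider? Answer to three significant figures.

Loading drop = R_th/(R_th + R_L) ≤ 0.0650, so R_th ≤ R_L · ε/(1−ε) = 5.60 kΩ × 0.0650/0.9350 = 389 Ω.
(Any R1, R2 with R2/(R1+R2) = 0.601 and R1‖R2 ≤ 389 Ω will meet the spec.)

R_th ≤ 389 Ω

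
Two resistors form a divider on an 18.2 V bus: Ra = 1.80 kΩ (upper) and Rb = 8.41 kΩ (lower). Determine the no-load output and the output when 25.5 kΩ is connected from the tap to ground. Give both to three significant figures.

Open-circuit: V = 18.2 × 8.41/(1.80 + 8.41) = 15.0 V.
With the load, Rb becomes Rb‖R_L = 6.324 kΩ, so V = 18.2 × 6.324/8.124 = 14.2 V.

Unloaded: 15.0 V; loaded: 14.2 V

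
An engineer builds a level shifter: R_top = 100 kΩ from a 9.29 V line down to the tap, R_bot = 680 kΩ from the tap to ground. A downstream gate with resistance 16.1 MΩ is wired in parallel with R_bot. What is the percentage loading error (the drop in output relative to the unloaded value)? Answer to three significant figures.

The divider's output (Thévenin) resistance is R_top‖R_bot = 87.18 kΩ.
Fractional drop under load = R_th/(R_th + R_L) = 87.18 / (87.18 + 16100) = 0.005386.
So the output falls by 0.539 %.

0.539 %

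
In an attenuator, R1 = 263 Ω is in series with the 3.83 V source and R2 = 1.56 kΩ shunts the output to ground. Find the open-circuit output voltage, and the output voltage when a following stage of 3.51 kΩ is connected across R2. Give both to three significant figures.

Open-circuit: V = 3.83 × 1560/(263 + 1560) = 3.28 V.
With the load, R2 becomes R2‖R_L = 1080 Ω, so V = 3.83 × 1080/1343 = 3.08 V.

Unloaded: 3.28 V; loaded: 3.08 V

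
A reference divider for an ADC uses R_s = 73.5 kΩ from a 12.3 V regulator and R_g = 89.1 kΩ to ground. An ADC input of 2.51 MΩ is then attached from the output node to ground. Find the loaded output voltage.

V_out ≈ 6.63 V

The load sits in parallel with R_g: R_g‖R_L = (89.1 × 2510) / (89.1 + 2510) = 86.05 kΩ.
V_out = 12.3 × 86.05 / (73.5 + 86.05) = 12.3 × 86.05/159.5 = 6.63 V.
(Unloaded it would have been 6.74 V.)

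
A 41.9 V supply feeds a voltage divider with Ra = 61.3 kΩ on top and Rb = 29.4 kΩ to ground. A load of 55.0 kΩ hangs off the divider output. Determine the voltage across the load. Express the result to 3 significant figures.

V_out ≈ 9.98 V

The load sits in parallel with Rb: Rb‖R_L = (29.4 × 55.0) / (29.4 + 55.0) = 19.16 kΩ.
V_out = 41.9 × 19.16 / (61.3 + 19.16) = 41.9 × 19.16/80.46 = 9.98 V.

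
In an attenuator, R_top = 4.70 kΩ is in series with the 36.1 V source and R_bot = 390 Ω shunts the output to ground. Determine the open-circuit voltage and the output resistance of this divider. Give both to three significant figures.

V_th = 2.77 V, R_th = 360 Ω

V_th is the open-circuit tap voltage: 36.1 × 390/(4700 + 390) = 2.77 V.
With the supply zeroed, R_top and R_bot appear in parallel from the tap: R_th = R_top‖R_bot = (4700 × 390)/5090 = 360 Ω.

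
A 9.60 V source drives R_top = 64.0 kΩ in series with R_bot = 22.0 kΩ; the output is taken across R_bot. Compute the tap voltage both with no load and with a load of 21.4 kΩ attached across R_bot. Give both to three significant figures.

Open-circuit: V = 9.60 × 22.0/(64.0 + 22.0) = 2.46 V.
With the load, R_bot becomes R_bot‖R_L = 10.85 kΩ, so V = 9.60 × 10.85/74.85 = 1.39 V.

Unloaded: 2.46 V; loaded: 1.39 V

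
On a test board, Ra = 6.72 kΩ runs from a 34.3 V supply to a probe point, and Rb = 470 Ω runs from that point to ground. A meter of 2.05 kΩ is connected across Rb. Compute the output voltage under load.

The load sits in parallel with Rb: Rb‖R_L = (470 × 2050) / (470 + 2050) = 382.3 Ω.
V_out = 34.3 × 382.3 / (6720 + 382.3) = 34.3 × 382.3/7102 = 1.85 V.
(Unloaded it would have been 2.24 V.)

V_out ≈ 1.85 V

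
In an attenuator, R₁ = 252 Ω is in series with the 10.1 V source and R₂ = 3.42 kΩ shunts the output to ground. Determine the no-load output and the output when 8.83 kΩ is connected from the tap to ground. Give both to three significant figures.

Open-circuit: V = 10.1 × 3420/(252 + 3420) = 9.41 V.
With the load, R₂ becomes R₂‖R_L = 2465 Ω, so V = 10.1 × 2465/2717 = 9.16 V.

Unloaded: 9.41 V; loaded: 9.16 V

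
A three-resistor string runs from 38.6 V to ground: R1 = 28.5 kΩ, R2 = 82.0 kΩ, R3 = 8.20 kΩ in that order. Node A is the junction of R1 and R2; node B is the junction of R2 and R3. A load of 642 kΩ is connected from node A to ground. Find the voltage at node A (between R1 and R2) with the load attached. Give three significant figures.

V ≈ 28.4 V

Below node A the series string R2+R3 = 90.20 kΩ sits in parallel with the 642 kΩ load: 79.09 kΩ.
V_A = 38.6 × 79.09/(28.5 + 79.09) = 28.4 V.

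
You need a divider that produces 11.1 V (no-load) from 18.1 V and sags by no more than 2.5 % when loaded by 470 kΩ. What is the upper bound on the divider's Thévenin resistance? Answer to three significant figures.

Loading drop = R_th/(R_th + R_L) ≤ 0.0250, so R_th ≤ R_L · ε/(1−ε) = 470 kΩ × 0.0250/0.9750 = 12.1 kΩ.

R_th ≤ 12.1 kΩ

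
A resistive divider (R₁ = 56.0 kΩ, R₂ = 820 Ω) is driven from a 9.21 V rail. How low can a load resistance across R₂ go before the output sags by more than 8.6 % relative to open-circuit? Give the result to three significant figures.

Output resistance R_th = R₁‖R₂ = (56000 × 820)/56820 = 808.2 Ω.
The fractional drop is R_th/(R_th + R_L); requiring this ≤ 0.0860 gives R_L ≥ R_th(1/0.0860 − 1) = 808.2 × 10.63 = 8.59 kΩ.

R_L(min) ≈ 8.59 kΩ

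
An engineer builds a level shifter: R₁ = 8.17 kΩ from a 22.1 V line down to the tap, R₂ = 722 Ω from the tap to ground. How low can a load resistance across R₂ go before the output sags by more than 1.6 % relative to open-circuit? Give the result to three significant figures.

Output resistance R_th = R₁‖R₂ = (8170 × 722)/8892 = 663.4 Ω.
The fractional drop is R_th/(R_th + R_L); requiring this ≤ 0.0160 gives R_L ≥ R_th(1/0.0160 − 1) = 663.4 × 61.50 = 40.8 kΩ.

R_L(min) ≈ 40.8 kΩ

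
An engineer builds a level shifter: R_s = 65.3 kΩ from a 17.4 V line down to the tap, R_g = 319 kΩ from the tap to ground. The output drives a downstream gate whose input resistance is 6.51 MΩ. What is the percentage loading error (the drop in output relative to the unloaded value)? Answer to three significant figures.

The divider's output (Thévenin) resistance is R_s‖R_g = 54.20 kΩ.
Fractional drop under load = R_th/(R_th + R_L) = 54.20 / (54.20 + 6510) = 0.008258.
So the output falls by 0.826 %.

0.826 %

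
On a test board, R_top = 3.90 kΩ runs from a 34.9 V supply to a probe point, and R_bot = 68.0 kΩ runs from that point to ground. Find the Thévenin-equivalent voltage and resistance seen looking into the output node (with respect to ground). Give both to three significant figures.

V_th is the open-circuit tap voltage: 34.9 × 68.0/(3.90 + 68.0) = 33.0 V.
With the supply zeroed, R_top and R_bot appear in parallel from the tap: R_th = R_top‖R_bot = (3.90 × 68.0)/71.90 = 3.69 kΩ.

V_th = 33.0 V, R_th = 3.69 kΩ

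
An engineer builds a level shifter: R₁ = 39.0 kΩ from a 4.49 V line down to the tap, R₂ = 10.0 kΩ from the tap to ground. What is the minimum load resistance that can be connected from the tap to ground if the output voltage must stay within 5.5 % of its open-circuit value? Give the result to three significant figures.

Output resistance R_th = R₁‖R₂ = (39.0 × 10.0)/49.00 = 7.959 kΩ.
The fractional drop is R_th/(R_th + R_L); requiring this ≤ 0.0550 gives R_L ≥ R_th(1/0.0550 − 1) = 7.959 × 17.18 = 137 kΩ.

R_L(min) ≈ 137 kΩ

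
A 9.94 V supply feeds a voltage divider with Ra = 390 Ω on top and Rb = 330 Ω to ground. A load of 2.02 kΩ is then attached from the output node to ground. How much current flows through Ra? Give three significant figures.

Rb‖R_L = 283.7 Ω, so the source sees Ra + Rb‖R_L = 673.7 Ω.
I = 9.94 V / 673.7 Ω = 14.8 mA.

I ≈ 14.8 mA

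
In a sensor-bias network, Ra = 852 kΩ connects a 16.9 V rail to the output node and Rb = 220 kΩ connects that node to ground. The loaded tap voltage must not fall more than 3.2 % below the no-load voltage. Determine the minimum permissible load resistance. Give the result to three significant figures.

R_L(min) ≈ 5.29 MΩ

Output resistance R_th = Ra‖Rb = (852 × 220)/1072 = 174.9 kΩ.
The fractional drop is R_th/(R_th + R_L); requiring this ≤ 0.0320 gives R_L ≥ R_th(1/0.0320 − 1) = 174.9 × 30.25 = 5.29 MΩ.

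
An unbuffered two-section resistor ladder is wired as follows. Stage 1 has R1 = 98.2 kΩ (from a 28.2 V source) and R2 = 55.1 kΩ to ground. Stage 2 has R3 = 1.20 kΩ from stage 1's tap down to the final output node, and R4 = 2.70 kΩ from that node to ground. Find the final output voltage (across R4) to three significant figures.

Stage 2 presents R3+R4 = 3.900 kΩ as a load on stage 1's tap.
Stage 1's lower leg becomes R2‖(R3+R4) = 3.642 kΩ, so V_mid = 28.2 × 3.642/101.8 = 1.009 V.
Stage 2 is itself unloaded: V_out = V_mid × R4/(R3+R4) = 1.009 × 2.70/3.900 = 0.698 V.

V_out ≈ 0.698 V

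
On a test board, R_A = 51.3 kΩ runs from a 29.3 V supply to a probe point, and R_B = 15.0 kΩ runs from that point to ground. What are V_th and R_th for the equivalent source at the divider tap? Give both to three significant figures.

V_th is the open-circuit tap voltage: 29.3 × 15.0/(51.3 + 15.0) = 6.63 V.
With the supply zeroed, R_A and R_B appear in parallel from the tap: R_th = R_A‖R_B = (51.3 × 15.0)/66.30 = 11.6 kΩ.

V_th = 6.63 V, R_th = 11.6 kΩ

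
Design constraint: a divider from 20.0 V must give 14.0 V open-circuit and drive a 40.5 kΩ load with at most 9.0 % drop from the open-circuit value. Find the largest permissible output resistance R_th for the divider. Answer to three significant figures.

Loading drop = R_th/(R_th + R_L) ≤ 0.0900, so R_th ≤ R_L · ε/(1−ε) = 40.5 kΩ × 0.0900/0.9100 = 4.01 kΩ.

R_th ≤ 4.01 kΩ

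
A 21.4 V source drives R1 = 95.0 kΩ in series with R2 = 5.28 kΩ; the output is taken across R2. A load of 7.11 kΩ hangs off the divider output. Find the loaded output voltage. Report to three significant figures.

The load sits in parallel with R2: R2‖R_L = (5.28 × 7.11) / (5.28 + 7.11) = 3.030 kΩ.
V_out = 21.4 × 3.030 / (95.0 + 3.030) = 21.4 × 3.030/98.03 = 0.661 V.

V_out ≈ 0.661 V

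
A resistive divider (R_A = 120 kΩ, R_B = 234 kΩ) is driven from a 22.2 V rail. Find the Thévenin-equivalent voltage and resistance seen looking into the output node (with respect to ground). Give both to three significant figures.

V_th = 14.7 V, R_th = 79.3 kΩ

V_th is the open-circuit tap voltage: 22.2 × 234/(120 + 234) = 14.7 V.
With the supply zeroed, R_A and R_B appear in parallel from the tap: R_th = R_A‖R_B = (120 × 234)/354.0 = 79.3 kΩ.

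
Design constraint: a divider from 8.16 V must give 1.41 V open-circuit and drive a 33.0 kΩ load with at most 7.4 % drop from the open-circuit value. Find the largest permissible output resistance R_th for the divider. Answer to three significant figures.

Loading drop = R_th/(R_th + R_L) ≤ 0.0740, so R_th ≤ R_L · ε/(1−ε) = 33.0 kΩ × 0.0740/0.9260 = 2.64 kΩ.
(Any R1, R2 with R2/(R1+R2) = 0.173 and R1‖R2 ≤ 2.64 kΩ will meet the spec.)

R_th ≤ 2.64 kΩ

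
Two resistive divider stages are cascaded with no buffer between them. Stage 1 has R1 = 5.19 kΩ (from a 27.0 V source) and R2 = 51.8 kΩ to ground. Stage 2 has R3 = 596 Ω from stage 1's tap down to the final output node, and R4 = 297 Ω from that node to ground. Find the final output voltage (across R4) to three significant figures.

Stage 2 presents R3+R4 = 893.0 Ω as a load on stage 1's tap.
Stage 1's lower leg becomes R2‖(R3+R4) = 877.9 Ω, so V_mid = 27.0 × 877.9/6068 = 3.906 V.
Stage 2 is itself unloaded: V_out = V_mid × R4/(R3+R4) = 3.906 × 297/893.0 = 1.30 V.

V_out ≈ 1.30 V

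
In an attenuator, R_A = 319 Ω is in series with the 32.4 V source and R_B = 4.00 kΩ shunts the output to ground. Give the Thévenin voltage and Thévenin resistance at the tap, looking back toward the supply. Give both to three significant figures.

V_th = 30.0 V, R_th = 295 Ω

V_th is the open-circuit tap voltage: 32.4 × 4000/(319 + 4000) = 30.0 V.
With the supply zeroed, R_A and R_B appear in parallel from the tap: R_th = R_A‖R_B = (319 × 4000)/4319 = 295 Ω.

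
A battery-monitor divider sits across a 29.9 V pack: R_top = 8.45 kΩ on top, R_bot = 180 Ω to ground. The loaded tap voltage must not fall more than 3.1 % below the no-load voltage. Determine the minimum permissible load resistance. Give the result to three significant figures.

Output resistance R_th = R_top‖R_bot = (8450 × 180)/8630 = 176.2 Ω.
The fractional drop is R_th/(R_th + R_L); requiring this ≤ 0.0310 gives R_L ≥ R_th(1/0.0310 − 1) = 176.2 × 31.26 = 5.51 kΩ.

R_L(min) ≈ 5.51 kΩ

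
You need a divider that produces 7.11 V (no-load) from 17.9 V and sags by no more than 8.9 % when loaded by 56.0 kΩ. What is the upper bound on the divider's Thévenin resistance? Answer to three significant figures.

R_th ≤ 5.47 kΩ

Loading drop = R_th/(R_th + R_L) ≤ 0.0890, so R_th ≤ R_L · ε/(1−ε) = 56.0 kΩ × 0.0890/0.9110 = 5.47 kΩ.
(Any R1, R2 with R2/(R1+R2) = 0.397 and R1‖R2 ≤ 5.47 kΩ will meet the spec.)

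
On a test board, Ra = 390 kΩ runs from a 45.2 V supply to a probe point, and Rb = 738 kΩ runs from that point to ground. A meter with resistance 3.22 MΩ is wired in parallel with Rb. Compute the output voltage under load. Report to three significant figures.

V_out ≈ 27.4 V

The load sits in parallel with Rb: Rb‖R_L = (738 × 3220) / (738 + 3220) = 600.4 kΩ.
V_out = 45.2 × 600.4 / (390 + 600.4) = 45.2 × 600.4/990.4 = 27.4 V.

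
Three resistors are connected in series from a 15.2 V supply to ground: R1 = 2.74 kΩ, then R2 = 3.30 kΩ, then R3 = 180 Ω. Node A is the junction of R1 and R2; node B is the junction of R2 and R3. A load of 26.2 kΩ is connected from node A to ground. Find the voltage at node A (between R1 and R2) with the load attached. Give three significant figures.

Below node A the series string R2+R3 = 3480 Ω sits in parallel with the 26200 Ω load: 3072 Ω.
V_A = 15.2 × 3072/(2740 + 3072) = 8.03 V.

V ≈ 8.03 V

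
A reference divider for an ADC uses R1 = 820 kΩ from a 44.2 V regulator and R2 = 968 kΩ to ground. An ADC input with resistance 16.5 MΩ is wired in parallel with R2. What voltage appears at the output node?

The load sits in parallel with R2: R2‖R_L = (968 × 16500) / (968 + 16500) = 914.4 kΩ.
V_out = 44.2 × 914.4 / (820 + 914.4) = 44.2 × 914.4/1734 = 23.3 V.

V_out ≈ 23.3 V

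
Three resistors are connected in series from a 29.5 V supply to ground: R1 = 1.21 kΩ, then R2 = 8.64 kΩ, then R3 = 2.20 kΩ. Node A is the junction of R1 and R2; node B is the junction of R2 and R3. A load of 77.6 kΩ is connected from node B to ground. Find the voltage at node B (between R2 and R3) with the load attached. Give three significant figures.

V ≈ 5.26 V

At node B, R3 is in parallel with the load: R3‖R_L = 2.139 kΩ.
Below node A the resistance is R2 + (R3‖R_L) = 10.78 kΩ, so V_A = 29.5 × 10.78/11.99 = 26.52 V.
Then V_B = V_A × (R3‖R_L)/(R2 + R3‖R_L) = 26.52 × 2.139/10.78 = 5.26 V.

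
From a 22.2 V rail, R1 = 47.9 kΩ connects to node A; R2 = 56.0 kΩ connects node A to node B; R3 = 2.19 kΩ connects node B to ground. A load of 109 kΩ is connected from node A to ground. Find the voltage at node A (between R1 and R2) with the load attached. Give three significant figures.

V ≈ 9.81 V

Below node A the series string R2+R3 = 58.19 kΩ sits in parallel with the 109 kΩ load: 37.94 kΩ.
V_A = 22.2 × 37.94/(47.9 + 37.94) = 9.81 V.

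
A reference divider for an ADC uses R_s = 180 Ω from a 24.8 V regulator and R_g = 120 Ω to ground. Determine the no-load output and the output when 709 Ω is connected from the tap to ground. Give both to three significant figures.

Unloaded: 9.92 V; loaded: 9.01 V

Open-circuit: V = 24.8 × 120/(180 + 120) = 9.92 V.
With the load, R_g becomes R_g‖R_L = 102.6 Ω, so V = 24.8 × 102.6/282.6 = 9.01 V.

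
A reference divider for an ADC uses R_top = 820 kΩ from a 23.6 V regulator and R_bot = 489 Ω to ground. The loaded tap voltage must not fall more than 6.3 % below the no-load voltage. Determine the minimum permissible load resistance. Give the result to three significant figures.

R_L(min) ≈ 7.27 kΩ

Output resistance R_th = R_top‖R_bot = (820000 × 489)/820500 = 488.7 Ω.
The fractional drop is R_th/(R_th + R_L); requiring this ≤ 0.0630 gives R_L ≥ R_th(1/0.0630 − 1) = 488.7 × 14.87 = 7.27 kΩ.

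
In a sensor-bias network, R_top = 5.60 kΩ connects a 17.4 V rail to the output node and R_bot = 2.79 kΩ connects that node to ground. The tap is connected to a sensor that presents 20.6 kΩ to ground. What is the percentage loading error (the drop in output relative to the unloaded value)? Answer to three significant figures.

8.29 %

The divider's output (Thévenin) resistance is R_top‖R_bot = 1.862 kΩ.
Fractional drop under load = R_th/(R_th + R_L) = 1.862 / (1.862 + 20.6) = 0.08290.
So the output falls by 8.29 %.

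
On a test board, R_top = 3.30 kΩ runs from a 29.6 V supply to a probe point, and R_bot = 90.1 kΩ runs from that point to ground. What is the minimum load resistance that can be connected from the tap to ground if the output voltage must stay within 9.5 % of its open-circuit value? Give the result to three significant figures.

Output resistance R_th = R_top‖R_bot = (3.30 × 90.1)/93.40 = 3.183 kΩ.
The fractional drop is R_th/(R_th + R_L); requiring this ≤ 0.0950 gives R_L ≥ R_th(1/0.0950 − 1) = 3.183 × 9.526 = 30.3 kΩ.

R_L(min) ≈ 30.3 kΩ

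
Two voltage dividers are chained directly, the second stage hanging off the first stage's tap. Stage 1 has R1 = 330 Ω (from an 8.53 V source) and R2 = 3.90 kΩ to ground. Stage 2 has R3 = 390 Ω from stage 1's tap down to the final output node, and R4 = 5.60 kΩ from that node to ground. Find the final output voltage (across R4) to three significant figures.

V_out ≈ 7.00 V

Stage 2 presents R3+R4 = 5990 Ω as a load on stage 1's tap.
Stage 1's lower leg becomes R2‖(R3+R4) = 2362 Ω, so V_mid = 8.53 × 2362/2692 = 7.484 V.
Stage 2 is itself unloaded: V_out = V_mid × R4/(R3+R4) = 7.484 × 5600/5990 = 7.00 V.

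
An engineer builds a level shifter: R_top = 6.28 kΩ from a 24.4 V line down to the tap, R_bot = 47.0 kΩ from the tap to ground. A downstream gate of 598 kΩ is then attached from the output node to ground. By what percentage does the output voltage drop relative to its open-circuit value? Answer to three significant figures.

0.918 %

The divider's output (Thévenin) resistance is R_top‖R_bot = 5.540 kΩ.
Fractional drop under load = R_th/(R_th + R_L) = 5.540 / (5.540 + 598) = 0.009179.
So the output falls by 0.918 %.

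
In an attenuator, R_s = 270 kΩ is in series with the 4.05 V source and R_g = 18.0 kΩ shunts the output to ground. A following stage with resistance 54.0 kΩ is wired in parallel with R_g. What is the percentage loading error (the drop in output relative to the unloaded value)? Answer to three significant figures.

23.8 %

The divider's output (Thévenin) resistance is R_s‖R_g = 16.88 kΩ.
Fractional drop under load = R_th/(R_th + R_L) = 16.88 / (16.88 + 54.0) = 0.2381.
So the output falls by 23.8 %.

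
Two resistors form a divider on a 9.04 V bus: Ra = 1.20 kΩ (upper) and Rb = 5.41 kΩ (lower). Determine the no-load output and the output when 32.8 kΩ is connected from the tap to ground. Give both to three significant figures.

Unloaded: 7.40 V; loaded: 7.18 V

Open-circuit: V = 9.04 × 5.41/(1.20 + 5.41) = 7.40 V.
With the load, Rb becomes Rb‖R_L = 4.644 kΩ, so V = 9.04 × 4.644/5.844 = 7.18 V.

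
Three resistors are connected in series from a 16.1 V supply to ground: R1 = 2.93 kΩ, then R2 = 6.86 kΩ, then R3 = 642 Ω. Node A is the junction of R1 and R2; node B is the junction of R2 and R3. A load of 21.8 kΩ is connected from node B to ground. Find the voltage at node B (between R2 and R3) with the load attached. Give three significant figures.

At node B, R3 is in parallel with the load: R3‖R_L = 623.6 Ω.
Below node A the resistance is R2 + (R3‖R_L) = 7484 Ω, so V_A = 16.1 × 7484/10410 = 11.57 V.
Then V_B = V_A × (R3‖R_L)/(R2 + R3‖R_L) = 11.57 × 623.6/7484 = 0.964 V.

V ≈ 0.964 V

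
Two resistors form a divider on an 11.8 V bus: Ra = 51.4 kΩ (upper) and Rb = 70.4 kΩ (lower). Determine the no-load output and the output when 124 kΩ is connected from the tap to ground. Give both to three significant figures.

Open-circuit: V = 11.8 × 70.4/(51.4 + 70.4) = 6.82 V.
With the load, Rb becomes Rb‖R_L = 44.91 kΩ, so V = 11.8 × 44.91/96.31 = 5.50 V.

Unloaded: 6.82 V; loaded: 5.50 V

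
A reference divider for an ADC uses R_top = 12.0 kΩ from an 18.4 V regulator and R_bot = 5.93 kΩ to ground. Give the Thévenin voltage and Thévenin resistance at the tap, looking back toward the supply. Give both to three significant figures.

V_th is the open-circuit tap voltage: 18.4 × 5.93/(12.0 + 5.93) = 6.09 V.
With the supply zeroed, R_top and R_bot appear in parallel from the tap: R_th = R_top‖R_bot = (12.0 × 5.93)/17.93 = 3.97 kΩ.

V_th = 6.09 V, R_th = 3.97 kΩ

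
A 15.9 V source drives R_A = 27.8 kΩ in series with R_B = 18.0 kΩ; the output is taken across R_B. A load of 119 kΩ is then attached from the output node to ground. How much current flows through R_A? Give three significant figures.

R_B‖R_L = 15.64 kΩ, so the source sees R_A + R_B‖R_L = 43.44 kΩ.
I = 15.9 V / 43.44 kΩ = 0.366 mA.

I ≈ 0.366 mA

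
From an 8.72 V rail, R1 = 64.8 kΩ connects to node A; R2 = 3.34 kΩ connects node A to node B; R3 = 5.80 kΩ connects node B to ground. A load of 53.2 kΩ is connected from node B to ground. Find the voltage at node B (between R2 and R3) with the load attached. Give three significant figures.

At node B, R3 is in parallel with the load: R3‖R_L = 5.230 kΩ.
Below node A the resistance is R2 + (R3‖R_L) = 8.570 kΩ, so V_A = 8.72 × 8.570/73.37 = 1.019 V.
Then V_B = V_A × (R3‖R_L)/(R2 + R3‖R_L) = 1.019 × 5.230/8.570 = 0.622 V.

V ≈ 0.622 V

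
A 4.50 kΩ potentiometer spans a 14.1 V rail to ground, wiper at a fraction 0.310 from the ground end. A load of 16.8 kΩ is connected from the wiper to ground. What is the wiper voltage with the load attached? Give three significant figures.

V ≈ 4.13 V

The wiper splits the pot into (1−α)R = 3.105 kΩ above and αR = 1.395 kΩ below.
Lower section ‖ load = 1.288 kΩ.
V_wiper = 14.1 × 1.288/(3.105 + 1.288) = 4.13 V.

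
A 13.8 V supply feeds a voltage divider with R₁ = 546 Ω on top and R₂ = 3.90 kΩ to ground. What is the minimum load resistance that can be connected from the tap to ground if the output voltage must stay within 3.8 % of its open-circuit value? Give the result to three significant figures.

Output resistance R_th = R₁‖R₂ = (546 × 3900)/4446 = 478.9 Ω.
The fractional drop is R_th/(R_th + R_L); requiring this ≤ 0.0380 gives R_L ≥ R_th(1/0.0380 − 1) = 478.9 × 25.32 = 12.1 kΩ.

R_L(min) ≈ 12.1 kΩ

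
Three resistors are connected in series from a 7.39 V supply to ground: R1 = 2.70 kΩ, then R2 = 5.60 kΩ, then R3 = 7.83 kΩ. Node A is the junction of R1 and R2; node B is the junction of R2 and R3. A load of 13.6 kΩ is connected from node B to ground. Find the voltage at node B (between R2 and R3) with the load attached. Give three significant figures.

At node B, R3 is in parallel with the load: R3‖R_L = 4.969 kΩ.
Below node A the resistance is R2 + (R3‖R_L) = 10.57 kΩ, so V_A = 7.39 × 10.57/13.27 = 5.886 V.
Then V_B = V_A × (R3‖R_L)/(R2 + R3‖R_L) = 5.886 × 4.969/10.57 = 2.77 V.

V ≈ 2.77 V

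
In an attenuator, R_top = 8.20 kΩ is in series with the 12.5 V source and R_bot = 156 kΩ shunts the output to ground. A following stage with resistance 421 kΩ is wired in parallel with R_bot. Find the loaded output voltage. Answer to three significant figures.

The load sits in parallel with R_bot: R_bot‖R_L = (156 × 421) / (156 + 421) = 113.8 kΩ.
V_out = 12.5 × 113.8 / (8.20 + 113.8) = 12.5 × 113.8/122.0 = 11.7 V.

V_out ≈ 11.7 V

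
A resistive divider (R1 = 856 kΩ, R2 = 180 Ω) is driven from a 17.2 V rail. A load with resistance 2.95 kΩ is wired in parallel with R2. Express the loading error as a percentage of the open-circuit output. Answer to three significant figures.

The divider's output (Thévenin) resistance is R1‖R2 = 180.0 Ω.
Fractional drop under load = R_th/(R_th + R_L) = 180.0 / (180.0 + 2950) = 0.05750.
So the output falls by 5.75 %.

5.75 %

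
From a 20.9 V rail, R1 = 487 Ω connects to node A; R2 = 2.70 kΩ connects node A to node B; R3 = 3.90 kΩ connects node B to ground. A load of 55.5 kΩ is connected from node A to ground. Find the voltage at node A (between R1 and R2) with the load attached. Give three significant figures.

V ≈ 19.3 V

Below node A the series string R2+R3 = 6600 Ω sits in parallel with the 55500 Ω load: 5899 Ω.
V_A = 20.9 × 5899/(487 + 5899) = 19.3 V.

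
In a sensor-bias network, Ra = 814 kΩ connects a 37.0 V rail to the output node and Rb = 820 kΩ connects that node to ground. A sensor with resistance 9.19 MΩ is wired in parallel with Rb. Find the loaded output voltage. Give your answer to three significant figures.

The load sits in parallel with Rb: Rb‖R_L = (820 × 9190) / (820 + 9190) = 752.8 kΩ.
V_out = 37.0 × 752.8 / (814 + 752.8) = 37.0 × 752.8/1567 = 17.8 V.

V_out ≈ 17.8 V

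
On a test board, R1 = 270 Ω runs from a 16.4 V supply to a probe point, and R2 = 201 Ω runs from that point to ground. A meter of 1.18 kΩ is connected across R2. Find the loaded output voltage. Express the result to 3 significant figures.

V_out ≈ 6.38 V

The load sits in parallel with R2: R2‖R_L = (201 × 1180) / (201 + 1180) = 171.7 Ω.
V_out = 16.4 × 171.7 / (270 + 171.7) = 16.4 × 171.7/441.7 = 6.38 V.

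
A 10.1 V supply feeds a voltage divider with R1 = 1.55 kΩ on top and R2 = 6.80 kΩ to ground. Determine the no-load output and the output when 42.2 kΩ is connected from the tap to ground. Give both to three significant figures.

Unloaded: 8.23 V; loaded: 7.99 V

Open-circuit: V = 10.1 × 6.80/(1.55 + 6.80) = 8.23 V.
With the load, R2 becomes R2‖R_L = 5.856 kΩ, so V = 10.1 × 5.856/7.406 = 7.99 V.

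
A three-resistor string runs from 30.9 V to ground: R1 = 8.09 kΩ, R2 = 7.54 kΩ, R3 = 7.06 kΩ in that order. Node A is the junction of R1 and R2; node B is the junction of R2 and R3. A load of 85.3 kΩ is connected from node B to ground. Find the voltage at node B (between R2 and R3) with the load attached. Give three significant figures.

At node B, R3 is in parallel with the load: R3‖R_L = 6.520 kΩ.
Below node A the resistance is R2 + (R3‖R_L) = 14.06 kΩ, so V_A = 30.9 × 14.06/22.15 = 19.61 V.
Then V_B = V_A × (R3‖R_L)/(R2 + R3‖R_L) = 19.61 × 6.520/14.06 = 9.10 V.

V ≈ 9.10 V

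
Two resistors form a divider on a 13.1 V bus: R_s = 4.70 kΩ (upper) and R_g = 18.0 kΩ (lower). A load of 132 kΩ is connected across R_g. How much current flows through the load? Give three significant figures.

I_L ≈ 0.0765 mA

R_g‖R_L = 15.84 kΩ; V_out = 13.1 × 15.84/20.54 = 10.10 V.
I_L = V_out / R_L = 10.10 / 132 kΩ = 0.0765 mA.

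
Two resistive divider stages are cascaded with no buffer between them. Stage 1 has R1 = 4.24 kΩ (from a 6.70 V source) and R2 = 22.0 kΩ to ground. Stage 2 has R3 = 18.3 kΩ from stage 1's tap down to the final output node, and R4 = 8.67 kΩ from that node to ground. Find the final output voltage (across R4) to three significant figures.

V_out ≈ 1.60 V

Stage 2 presents R3+R4 = 26.97 kΩ as a load on stage 1's tap.
Stage 1's lower leg becomes R2‖(R3+R4) = 12.12 kΩ, so V_mid = 6.70 × 12.12/16.36 = 4.963 V.
Stage 2 is itself unloaded: V_out = V_mid × R4/(R3+R4) = 4.963 × 8.67/26.97 = 1.60 V.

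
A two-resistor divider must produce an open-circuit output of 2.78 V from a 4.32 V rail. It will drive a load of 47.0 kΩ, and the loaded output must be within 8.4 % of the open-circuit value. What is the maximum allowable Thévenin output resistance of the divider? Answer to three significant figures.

Loading drop = R_th/(R_th + R_L) ≤ 0.0840, so R_th ≤ R_L · ε/(1−ε) = 47.0 kΩ × 0.0840/0.9160 = 4.31 kΩ.

R_th ≤ 4.31 kΩ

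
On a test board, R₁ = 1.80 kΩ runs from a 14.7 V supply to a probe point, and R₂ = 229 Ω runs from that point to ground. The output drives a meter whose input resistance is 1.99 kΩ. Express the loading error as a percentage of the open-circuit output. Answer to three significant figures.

Unloaded V = 14.7 × 229/2029 = 1.6591 V.
Loaded: R₂‖R_L = 205.4 Ω, giving V = 14.7 × 205.4/2005 = 1.5054 V.
Drop = (1.6591 − 1.5054) / 1.6591 = 9.26 %.

9.26 %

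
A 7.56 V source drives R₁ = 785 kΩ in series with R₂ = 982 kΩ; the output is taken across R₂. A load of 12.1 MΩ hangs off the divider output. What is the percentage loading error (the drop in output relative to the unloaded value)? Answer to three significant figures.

3.48 %

The divider's output (Thévenin) resistance is R₁‖R₂ = 436.3 kΩ.
Fractional drop under load = R_th/(R_th + R_L) = 436.3 / (436.3 + 12100) = 0.03480.
So the output falls by 3.48 %.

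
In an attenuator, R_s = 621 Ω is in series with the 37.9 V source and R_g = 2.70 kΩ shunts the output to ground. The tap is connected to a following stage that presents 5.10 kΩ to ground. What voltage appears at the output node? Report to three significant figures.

V_out ≈ 28.0 V

The load sits in parallel with R_g: R_g‖R_L = (2700 × 5100) / (2700 + 5100) = 1765 Ω.
V_out = 37.9 × 1765 / (621 + 1765) = 37.9 × 1765/2386 = 28.0 V.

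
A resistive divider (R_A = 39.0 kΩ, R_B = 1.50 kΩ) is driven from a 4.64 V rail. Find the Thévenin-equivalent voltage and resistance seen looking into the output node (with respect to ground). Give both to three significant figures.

V_th is the open-circuit tap voltage: 4.64 × 1.50/(39.0 + 1.50) = 0.172 V.
With the supply zeroed, R_A and R_B appear in parallel from the tap: R_th = R_A‖R_B = (39.0 × 1.50)/40.50 = 1.44 kΩ.

V_th = 0.172 V, R_th = 1.44 kΩ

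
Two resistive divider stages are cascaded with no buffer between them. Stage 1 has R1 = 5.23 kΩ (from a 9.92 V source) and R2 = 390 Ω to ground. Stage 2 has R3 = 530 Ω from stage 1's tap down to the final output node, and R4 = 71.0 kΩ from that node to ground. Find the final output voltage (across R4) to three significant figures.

V_out ≈ 0.680 V

Stage 2 presents R3+R4 = 71530 Ω as a load on stage 1's tap.
Stage 1's lower leg becomes R2‖(R3+R4) = 387.9 Ω, so V_mid = 9.92 × 387.9/5618 = 0.6849 V.
Stage 2 is itself unloaded: V_out = V_mid × R4/(R3+R4) = 0.6849 × 71000/71530 = 0.680 V.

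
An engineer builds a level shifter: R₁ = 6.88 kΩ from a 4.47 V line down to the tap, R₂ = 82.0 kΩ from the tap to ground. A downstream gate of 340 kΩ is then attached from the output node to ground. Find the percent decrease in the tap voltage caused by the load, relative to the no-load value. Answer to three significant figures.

1.83 %

The divider's output (Thévenin) resistance is R₁‖R₂ = 6.347 kΩ.
Fractional drop under load = R_th/(R_th + R_L) = 6.347 / (6.347 + 340) = 0.01833.
So the output falls by 1.83 %.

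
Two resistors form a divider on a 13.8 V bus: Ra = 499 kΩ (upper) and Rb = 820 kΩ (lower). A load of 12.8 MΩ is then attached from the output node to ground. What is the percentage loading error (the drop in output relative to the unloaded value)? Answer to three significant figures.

2.37 %

The divider's output (Thévenin) resistance is Ra‖Rb = 310.2 kΩ.
Fractional drop under load = R_th/(R_th + R_L) = 310.2 / (310.2 + 12800) = 0.02366.
So the output falls by 2.37 %.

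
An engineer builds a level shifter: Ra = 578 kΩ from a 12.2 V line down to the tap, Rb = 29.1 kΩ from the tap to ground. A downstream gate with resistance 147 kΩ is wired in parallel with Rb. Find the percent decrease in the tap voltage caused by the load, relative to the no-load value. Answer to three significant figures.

The divider's output (Thévenin) resistance is Ra‖Rb = 27.71 kΩ.
Fractional drop under load = R_th/(R_th + R_L) = 27.71 / (27.71 + 147) = 0.1586.
So the output falls by 15.9 %.

15.9 %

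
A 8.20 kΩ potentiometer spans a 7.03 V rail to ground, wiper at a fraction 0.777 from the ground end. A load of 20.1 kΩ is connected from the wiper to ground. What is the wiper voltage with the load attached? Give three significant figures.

The wiper splits the pot into (1−α)R = 1.829 kΩ above and αR = 6.371 kΩ below.
Lower section ‖ load = 4.838 kΩ.
V_wiper = 7.03 × 4.838/(1.829 + 4.838) = 5.10 V.

V ≈ 5.10 V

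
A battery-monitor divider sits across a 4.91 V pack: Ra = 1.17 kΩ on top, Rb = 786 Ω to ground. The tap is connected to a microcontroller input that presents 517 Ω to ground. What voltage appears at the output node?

The load sits in parallel with Rb: Rb‖R_L = (786 × 517) / (786 + 517) = 311.9 Ω.
V_out = 4.91 × 311.9 / (1170 + 311.9) = 4.91 × 311.9/1482 = 1.03 V.

V_out ≈ 1.03 V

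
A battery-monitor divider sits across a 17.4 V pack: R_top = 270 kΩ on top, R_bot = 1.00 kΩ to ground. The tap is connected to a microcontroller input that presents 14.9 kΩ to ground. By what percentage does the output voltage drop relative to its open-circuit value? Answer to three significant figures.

The divider's output (Thévenin) resistance is R_top‖R_bot = 0.9963 kΩ.
Fractional drop under load = R_th/(R_th + R_L) = 0.9963 / (0.9963 + 14.9) = 0.06268.
So the output falls by 6.27 %.

6.27 %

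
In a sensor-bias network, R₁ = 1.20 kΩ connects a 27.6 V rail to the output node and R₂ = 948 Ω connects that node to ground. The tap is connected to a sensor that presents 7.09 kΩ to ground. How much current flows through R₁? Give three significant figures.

I ≈ 13.6 mA

R₂‖R_L = 836.2 Ω, so the source sees R₁ + R₂‖R_L = 2036 Ω.
I = 27.6 V / 2036 Ω = 13.6 mA.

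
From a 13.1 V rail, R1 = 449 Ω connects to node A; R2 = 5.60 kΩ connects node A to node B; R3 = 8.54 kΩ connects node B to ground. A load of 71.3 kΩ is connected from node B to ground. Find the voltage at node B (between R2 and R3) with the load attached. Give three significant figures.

At node B, R3 is in parallel with the load: R3‖R_L = 7627 Ω.
Below node A the resistance is R2 + (R3‖R_L) = 13230 Ω, so V_A = 13.1 × 13230/13680 = 12.67 V.
Then V_B = V_A × (R3‖R_L)/(R2 + R3‖R_L) = 12.67 × 7627/13230 = 7.31 V.

V ≈ 7.31 V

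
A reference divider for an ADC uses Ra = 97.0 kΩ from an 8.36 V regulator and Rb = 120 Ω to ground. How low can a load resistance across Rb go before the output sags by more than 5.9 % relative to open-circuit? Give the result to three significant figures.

R_L(min) ≈ 1.91 kΩ

Output resistance R_th = Ra‖Rb = (97000 × 120)/97120 = 119.9 Ω.
The fractional drop is R_th/(R_th + R_L); requiring this ≤ 0.0590 gives R_L ≥ R_th(1/0.0590 − 1) = 119.9 × 15.95 = 1.91 kΩ.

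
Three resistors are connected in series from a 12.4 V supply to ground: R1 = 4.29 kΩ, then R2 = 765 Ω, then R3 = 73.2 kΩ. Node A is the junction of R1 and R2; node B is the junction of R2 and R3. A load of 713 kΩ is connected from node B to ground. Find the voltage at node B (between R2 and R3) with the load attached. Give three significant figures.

At node B, R3 is in parallel with the load: R3‖R_L = 66380 Ω.
Below node A the resistance is R2 + (R3‖R_L) = 67150 Ω, so V_A = 12.4 × 67150/71440 = 11.66 V.
Then V_B = V_A × (R3‖R_L)/(R2 + R3‖R_L) = 11.66 × 66380/67150 = 11.5 V.

V ≈ 11.5 V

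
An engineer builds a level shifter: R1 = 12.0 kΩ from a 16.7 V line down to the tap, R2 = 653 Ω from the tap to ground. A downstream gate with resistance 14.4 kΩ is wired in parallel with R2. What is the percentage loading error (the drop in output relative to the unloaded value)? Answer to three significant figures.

The divider's output (Thévenin) resistance is R1‖R2 = 619.3 Ω.
Fractional drop under load = R_th/(R_th + R_L) = 619.3 / (619.3 + 14400) = 0.04123.
So the output falls by 4.12 %.

4.12 %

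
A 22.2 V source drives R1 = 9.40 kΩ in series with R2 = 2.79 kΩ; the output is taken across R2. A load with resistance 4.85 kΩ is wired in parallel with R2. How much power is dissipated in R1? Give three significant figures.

Total resistance from the source is R1 + (R2‖R_L) = 11.17 kΩ, so I = 22.2/11.17 kΩ = 1.987 mA.
P = I²·R1 = (1.987 mA)² × 9.40 kΩ = 37.1 mW.

P ≈ 37.1 mW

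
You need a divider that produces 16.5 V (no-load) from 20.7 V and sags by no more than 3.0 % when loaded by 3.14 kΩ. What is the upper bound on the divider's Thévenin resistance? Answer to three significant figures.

Loading drop = R_th/(R_th + R_L) ≤ 0.0300, so R_th ≤ R_L · ε/(1−ε) = 3.14 kΩ × 0.0300/0.9700 = 97.1 Ω.

R_th ≤ 97.1 Ω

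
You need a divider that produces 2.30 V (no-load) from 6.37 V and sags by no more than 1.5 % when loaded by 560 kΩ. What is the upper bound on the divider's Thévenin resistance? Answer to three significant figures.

R_th ≤ 8.53 kΩ

Loading drop = R_th/(R_th + R_L) ≤ 0.0150, so R_th ≤ R_L · ε/(1−ε) = 560 kΩ × 0.0150/0.9850 = 8.53 kΩ.
(Any R1, R2 with R2/(R1+R2) = 0.361 and R1‖R2 ≤ 8.53 kΩ will meet the spec.)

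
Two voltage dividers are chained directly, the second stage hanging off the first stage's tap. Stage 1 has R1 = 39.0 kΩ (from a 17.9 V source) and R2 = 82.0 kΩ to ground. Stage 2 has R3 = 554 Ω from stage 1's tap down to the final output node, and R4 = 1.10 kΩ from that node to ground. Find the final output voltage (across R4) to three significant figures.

Stage 2 presents R3+R4 = 1654 Ω as a load on stage 1's tap.
Stage 1's lower leg becomes R2‖(R3+R4) = 1621 Ω, so V_mid = 17.9 × 1621/40620 = 0.7144 V.
Stage 2 is itself unloaded: V_out = V_mid × R4/(R3+R4) = 0.7144 × 1100/1654 = 0.475 V.

V_out ≈ 0.475 V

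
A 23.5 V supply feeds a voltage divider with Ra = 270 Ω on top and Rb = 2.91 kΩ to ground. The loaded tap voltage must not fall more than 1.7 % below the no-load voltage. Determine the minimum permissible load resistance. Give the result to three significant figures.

Output resistance R_th = Ra‖Rb = (270 × 2910)/3180 = 247.1 Ω.
The fractional drop is R_th/(R_th + R_L); requiring this ≤ 0.0170 gives R_L ≥ R_th(1/0.0170 − 1) = 247.1 × 57.82 = 14.3 kΩ.

R_L(min) ≈ 14.3 kΩ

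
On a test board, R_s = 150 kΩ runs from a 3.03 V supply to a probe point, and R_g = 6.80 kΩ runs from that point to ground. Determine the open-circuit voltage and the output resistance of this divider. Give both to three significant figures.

V_th is the open-circuit tap voltage: 3.03 × 6.80/(150 + 6.80) = 0.131 V.
With the supply zeroed, R_s and R_g appear in parallel from the tap: R_th = R_s‖R_g = (150 × 6.80)/156.8 = 6.51 kΩ.

V_th = 0.131 V, R_th = 6.51 kΩ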